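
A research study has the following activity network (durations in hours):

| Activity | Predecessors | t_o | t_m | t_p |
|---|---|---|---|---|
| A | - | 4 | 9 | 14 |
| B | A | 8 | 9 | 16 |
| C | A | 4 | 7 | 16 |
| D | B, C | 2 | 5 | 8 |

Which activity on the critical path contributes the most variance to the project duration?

te_A = (4 + 4·9 + 14)/6 = 54/6 = 9; σ²_A = ((14−4)/6)² = 2.778
te_B = (8 + 4·9 + 16)/6 = 60/6 = 10; σ²_B = ((16−8)/6)² = 1.778
te_C = (4 + 4·7 + 16)/6 = 48/6 = 8; σ²_C = ((16−4)/6)² = 4.000
te_D = (2 + 4·5 + 8)/6 = 30/6 = 5; σ²_D = ((8−2)/6)² = 1.000

Forward pass:
ES_A = 0; EF_A = 9
ES_B = 9; EF_B = 9+10 = 19
ES_C = 9; EF_C = 9+8 = 17
ES_D = max(EF_B=19, EF_C=17) = 19; EF_D = 19+5 = 24
Expected project duration μ = 24 hours. Critical path: A → B → D.

Variances on critical path: σ²_A=2.778, σ²_B=1.778, σ²_D=1.000.
Largest is σ²_A = 2.778.

A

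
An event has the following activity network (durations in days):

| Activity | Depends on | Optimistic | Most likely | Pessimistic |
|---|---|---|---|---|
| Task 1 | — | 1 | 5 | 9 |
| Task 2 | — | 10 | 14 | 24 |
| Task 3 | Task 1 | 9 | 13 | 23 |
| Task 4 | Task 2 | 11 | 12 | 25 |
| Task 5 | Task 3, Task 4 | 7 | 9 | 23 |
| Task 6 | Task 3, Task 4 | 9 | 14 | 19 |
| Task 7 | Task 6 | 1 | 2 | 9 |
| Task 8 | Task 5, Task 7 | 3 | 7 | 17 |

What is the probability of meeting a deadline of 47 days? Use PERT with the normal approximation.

te_Task 1 = (1 + 4·5 + 9)/6 = 30/6 = 5; σ²_Task 1 = ((9−1)/6)² = 1.778
te_Task 2 = (10 + 4·14 + 24)/6 = 90/6 = 15; σ²_Task 2 = ((24−10)/6)² = 5.444
te_Task 3 = (9 + 4·13 + 23)/6 = 84/6 = 14; σ²_Task 3 = ((23−9)/6)² = 5.444
te_Task 4 = (11 + 4·12 + 25)/6 = 84/6 = 14; σ²_Task 4 = ((25−11)/6)² = 5.444
te_Task 5 = (7 + 4·9 + 23)/6 = 66/6 = 11; σ²_Task 5 = ((23−7)/6)² = 7.111
te_Task 6 = (9 + 4·14 + 19)/6 = 84/6 = 14; σ²_Task 6 = ((19−9)/6)² = 2.778
te_Task 7 = (1 + 4·2 + 9)/6 = 18/6 = 3; σ²_Task 7 = ((9−1)/6)² = 1.778
te_Task 8 = (3 + 4·7 + 17)/6 = 48/6 = 8; σ²_Task 8 = ((17−3)/6)² = 5.444

Forward pass:
ES_Task 1 = 0; EF_Task 1 = 5
ES_Task 2 = 0; EF_Task 2 = 15
ES_Task 3 = 5; EF_Task 3 = 5+14 = 19
ES_Task 4 = 15; EF_Task 4 = 15+14 = 29
ES_Task 5 = max(EF_Task 3=19, EF_Task 4=29) = 29; EF_Task 5 = 29+11 = 40
ES_Task 6 = max(EF_Task 3=19, EF_Task 4=29) = 29; EF_Task 6 = 29+14 = 43
ES_Task 7 = 43; EF_Task 7 = 43+3 = 46
ES_Task 8 = max(EF_Task 5=40, EF_Task 7=46) = 46; EF_Task 8 = 46+8 = 54
Expected project duration μ = 54 days. Critical path: Task 2 → Task 4 → Task 6 → Task 7 → Task 8.

Variance along critical path = 5.444 + 5.444 + 2.778 + 1.778 + 5.444 = 20.889; σ = √20.889 = 4.570 days.
Z = (47 − 54) / 4.570 = -1.532
P(T ≤ 47) = Φ(-1.532) ≈ 0.063

0.063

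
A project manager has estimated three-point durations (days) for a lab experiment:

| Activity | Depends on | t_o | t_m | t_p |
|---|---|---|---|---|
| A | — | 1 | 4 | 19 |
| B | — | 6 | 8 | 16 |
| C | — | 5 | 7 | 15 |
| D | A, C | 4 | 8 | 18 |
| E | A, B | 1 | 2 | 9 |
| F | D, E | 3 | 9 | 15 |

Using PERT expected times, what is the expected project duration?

26 days

te_A = (1 + 4·4 + 19)/6 = 36/6 = 6
te_B = (6 + 4·8 + 16)/6 = 54/6 = 9
te_C = (5 + 4·7 + 15)/6 = 48/6 = 8
te_D = (4 + 4·8 + 18)/6 = 54/6 = 9
te_E = (1 + 4·2 + 9)/6 = 18/6 = 3
te_F = (3 + 4·9 + 15)/6 = 54/6 = 9

Forward pass:
ES_A = 0; EF_A = 6
ES_B = 0; EF_B = 9
ES_C = 0; EF_C = 8
ES_D = max(EF_A=6, EF_C=8) = 8; EF_D = 8+9 = 17
ES_E = max(EF_A=6, EF_B=9) = 9; EF_E = 9+3 = 12
ES_F = max(EF_D=17, EF_E=12) = 17; EF_F = 17+9 = 26
Expected project duration μ = 26 days. Critical path: C → D → F.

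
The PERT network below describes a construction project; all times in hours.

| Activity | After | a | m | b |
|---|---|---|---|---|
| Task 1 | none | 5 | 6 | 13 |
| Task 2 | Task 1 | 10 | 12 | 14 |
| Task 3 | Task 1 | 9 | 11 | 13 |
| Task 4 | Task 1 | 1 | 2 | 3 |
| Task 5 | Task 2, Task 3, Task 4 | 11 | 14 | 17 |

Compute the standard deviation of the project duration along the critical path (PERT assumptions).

te_Task 1 = (5 + 4·6 + 13)/6 = 42/6 = 7; σ²_Task 1 = ((13−5)/6)² = 1.778
te_Task 2 = (10 + 4·12 + 14)/6 = 72/6 = 12; σ²_Task 2 = ((14−10)/6)² = 0.444
te_Task 3 = (9 + 4·11 + 13)/6 = 66/6 = 11; σ²_Task 3 = ((13−9)/6)² = 0.444
te_Task 4 = (1 + 4·2 + 3)/6 = 12/6 = 2; σ²_Task 4 = ((3−1)/6)² = 0.111
te_Task 5 = (11 + 4·14 + 17)/6 = 84/6 = 14; σ²_Task 5 = ((17−11)/6)² = 1.000

Forward pass:
ES_Task 1 = 0; EF_Task 1 = 7
ES_Task 2 = 7; EF_Task 2 = 7+12 = 19
ES_Task 3 = 7; EF_Task 3 = 7+11 = 18
ES_Task 4 = 7; EF_Task 4 = 7+2 = 9
ES_Task 5 = max(EF_Task 2=19, EF_Task 3=18, EF_Task 4=9) = 19; EF_Task 5 = 19+14 = 33
Expected project duration μ = 33 hours. Critical path: Task 1 → Task 2 → Task 5.

Variance along critical path = 1.778 + 0.444 + 1.000 = 3.222
σ = √3.222 = 1.795 hours

1.80 hours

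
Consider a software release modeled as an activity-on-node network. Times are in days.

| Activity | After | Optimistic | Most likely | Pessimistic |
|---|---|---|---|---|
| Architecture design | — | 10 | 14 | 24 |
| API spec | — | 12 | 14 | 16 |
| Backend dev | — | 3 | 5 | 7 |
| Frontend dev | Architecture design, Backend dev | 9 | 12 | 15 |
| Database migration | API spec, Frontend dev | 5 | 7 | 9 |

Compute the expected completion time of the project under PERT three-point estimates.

34 days

te_Architecture design = (10 + 4·14 + 24)/6 = 90/6 = 15
te_API spec = (12 + 4·14 + 16)/6 = 84/6 = 14
te_Backend dev = (3 + 4·5 + 7)/6 = 30/6 = 5
te_Frontend dev = (9 + 4·12 + 15)/6 = 72/6 = 12
te_Database migration = (5 + 4·7 + 9)/6 = 42/6 = 7

Forward pass:
ES_Architecture design = 0; EF_Architecture design = 15
ES_API spec = 0; EF_API spec = 14
ES_Backend dev = 0; EF_Backend dev = 5
ES_Frontend dev = max(EF_Architecture design=15, EF_Backend dev=5) = 15; EF_Frontend dev = 15+12 = 27
ES_Database migration = max(EF_API spec=14, EF_Frontend dev=27) = 27; EF_Database migration = 27+7 = 34
Expected project duration μ = 34 days. Critical path: Architecture design → Frontend dev → Database migration.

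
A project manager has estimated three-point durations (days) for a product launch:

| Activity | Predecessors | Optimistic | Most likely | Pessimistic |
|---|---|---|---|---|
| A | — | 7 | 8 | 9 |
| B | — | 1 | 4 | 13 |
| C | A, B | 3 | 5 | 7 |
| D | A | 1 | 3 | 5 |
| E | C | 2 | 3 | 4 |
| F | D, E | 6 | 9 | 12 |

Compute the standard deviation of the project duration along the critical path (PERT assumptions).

1.29 days

te_A = (7 + 4·8 + 9)/6 = 48/6 = 8; σ²_A = ((9−7)/6)² = 0.111
te_B = (1 + 4·4 + 13)/6 = 30/6 = 5; σ²_B = ((13−1)/6)² = 4.000
te_C = (3 + 4·5 + 7)/6 = 30/6 = 5; σ²_C = ((7−3)/6)² = 0.444
te_D = (1 + 4·3 + 5)/6 = 18/6 = 3; σ²_D = ((5−1)/6)² = 0.444
te_E = (2 + 4·3 + 4)/6 = 18/6 = 3; σ²_E = ((4−2)/6)² = 0.111
te_F = (6 + 4·9 + 12)/6 = 54/6 = 9; σ²_F = ((12−6)/6)² = 1.000

Forward pass:
ES_A = 0; EF_A = 8
ES_B = 0; EF_B = 5
ES_C = max(EF_A=8, EF_B=5) = 8; EF_C = 8+5 = 13
ES_D = 8; EF_D = 8+3 = 11
ES_E = 13; EF_E = 13+3 = 16
ES_F = max(EF_D=11, EF_E=16) = 16; EF_F = 16+9 = 25
Expected project duration μ = 25 days. Critical path: A → C → E → F.

Variance along critical path = 0.111 + 0.444 + 0.111 + 1.000 = 1.667
σ = √1.667 = 1.291 days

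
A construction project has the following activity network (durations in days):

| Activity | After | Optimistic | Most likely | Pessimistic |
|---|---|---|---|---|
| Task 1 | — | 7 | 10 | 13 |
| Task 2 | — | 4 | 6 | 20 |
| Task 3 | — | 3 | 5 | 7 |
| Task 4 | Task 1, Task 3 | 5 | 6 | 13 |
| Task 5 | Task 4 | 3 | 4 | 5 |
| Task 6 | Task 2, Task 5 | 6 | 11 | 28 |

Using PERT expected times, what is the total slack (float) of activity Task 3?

5 days

te_Task 1 = (7 + 4·10 + 13)/6 = 60/6 = 10
te_Task 2 = (4 + 4·6 + 20)/6 = 48/6 = 8
te_Task 3 = (3 + 4·5 + 7)/6 = 30/6 = 5
te_Task 4 = (5 + 4·6 + 13)/6 = 42/6 = 7
te_Task 5 = (3 + 4·4 + 5)/6 = 24/6 = 4
te_Task 6 = (6 + 4·11 + 28)/6 = 78/6 = 13

Forward pass:
ES_Task 1 = 0; EF_Task 1 = 10
ES_Task 2 = 0; EF_Task 2 = 8
ES_Task 3 = 0; EF_Task 3 = 5
ES_Task 4 = max(EF_Task 1=10, EF_Task 3=5) = 10; EF_Task 4 = 10+7 = 17
ES_Task 5 = 17; EF_Task 5 = 17+4 = 21
ES_Task 6 = max(EF_Task 2=8, EF_Task 5=21) = 21; EF_Task 6 = 21+13 = 34
Expected project duration μ = 34 days. Critical path: Task 1 → Task 4 → Task 5 → Task 6.

Backward pass:
LF_Task 6 = 34; LS_Task 6 = 34−13 = 21
LF_Task 5 = LS_Task 6 = 21; LS_Task 5 = 21−4 = 17
LF_Task 4 = LS_Task 5 = 17; LS_Task 4 = 17−7 = 10
LF_Task 3 = LS_Task 4 = 10; LS_Task 3 = 10−5 = 5
LF_Task 2 = LS_Task 6 = 21; LS_Task 2 = 21−8 = 13
LF_Task 1 = LS_Task 4 = 10; LS_Task 1 = 10−10 = 0
Slack_Task 3 = LS_Task 3 − ES_Task 3 = 5 − 0 = 5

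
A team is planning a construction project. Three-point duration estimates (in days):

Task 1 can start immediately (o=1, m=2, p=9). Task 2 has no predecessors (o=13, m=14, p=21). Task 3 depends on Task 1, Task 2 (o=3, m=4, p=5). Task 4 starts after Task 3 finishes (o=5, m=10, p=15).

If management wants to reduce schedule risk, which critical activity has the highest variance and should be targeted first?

Task 4

te_Task 1 = (1 + 4·2 + 9)/6 = 18/6 = 3; σ²_Task 1 = ((9−1)/6)² = 1.778
te_Task 2 = (13 + 4·14 + 21)/6 = 90/6 = 15; σ²_Task 2 = ((21−13)/6)² = 1.778
te_Task 3 = (3 + 4·4 + 5)/6 = 24/6 = 4; σ²_Task 3 = ((5−3)/6)² = 0.111
te_Task 4 = (5 + 4·10 + 15)/6 = 60/6 = 10; σ²_Task 4 = ((15−5)/6)² = 2.778

Forward pass:
ES_Task 1 = 0; EF_Task 1 = 3
ES_Task 2 = 0; EF_Task 2 = 15
ES_Task 3 = max(EF_Task 1=3, EF_Task 2=15) = 15; EF_Task 3 = 15+4 = 19
ES_Task 4 = 19; EF_Task 4 = 19+10 = 29
Expected project duration μ = 29 days. Critical path: Task 2 → Task 3 → Task 4.

Variances on critical path: σ²_Task 2=1.778, σ²_Task 3=0.111, σ²_Task 4=2.778.
Largest is σ²_Task 4 = 2.778.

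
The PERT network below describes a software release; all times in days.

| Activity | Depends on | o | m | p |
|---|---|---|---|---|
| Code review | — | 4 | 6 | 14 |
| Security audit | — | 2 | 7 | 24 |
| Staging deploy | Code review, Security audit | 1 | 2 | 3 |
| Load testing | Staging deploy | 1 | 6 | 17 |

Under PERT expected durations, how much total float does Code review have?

2 days

te_Code review = (4 + 4·6 + 14)/6 = 42/6 = 7
te_Security audit = (2 + 4·7 + 24)/6 = 54/6 = 9
te_Staging deploy = (1 + 4·2 + 3)/6 = 12/6 = 2
te_Load testing = (1 + 4·6 + 17)/6 = 42/6 = 7

Forward pass:
ES_Code review = 0; EF_Code review = 7
ES_Security audit = 0; EF_Security audit = 9
ES_Staging deploy = max(EF_Code review=7, EF_Security audit=9) = 9; EF_Staging deploy = 9+2 = 11
ES_Load testing = 11; EF_Load testing = 11+7 = 18
Expected project duration μ = 18 days. Critical path: Security audit → Staging deploy → Load testing.

Backward pass:
LF_Load testing = 18; LS_Load testing = 18−7 = 11
LF_Staging deploy = LS_Load testing = 11; LS_Staging deploy = 11−2 = 9
LF_Security audit = LS_Staging deploy = 9; LS_Security audit = 9−9 = 0
LF_Code review = LS_Staging deploy = 9; LS_Code review = 9−7 = 2
Slack_Code review = LS_Code review − ES_Code review = 2 − 0 = 2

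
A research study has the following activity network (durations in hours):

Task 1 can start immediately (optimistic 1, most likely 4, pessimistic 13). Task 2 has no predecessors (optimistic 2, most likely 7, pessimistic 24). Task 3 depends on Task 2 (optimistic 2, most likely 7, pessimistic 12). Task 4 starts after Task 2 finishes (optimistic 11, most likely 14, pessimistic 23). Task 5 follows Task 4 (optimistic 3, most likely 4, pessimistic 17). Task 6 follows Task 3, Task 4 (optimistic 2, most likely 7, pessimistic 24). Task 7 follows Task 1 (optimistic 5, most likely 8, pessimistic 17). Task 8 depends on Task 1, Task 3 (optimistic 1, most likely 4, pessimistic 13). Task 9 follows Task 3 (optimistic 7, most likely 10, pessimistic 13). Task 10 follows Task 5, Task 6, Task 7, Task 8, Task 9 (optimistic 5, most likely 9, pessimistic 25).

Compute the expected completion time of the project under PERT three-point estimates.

44 hours

te_Task 1 = (1 + 4·4 + 13)/6 = 30/6 = 5
te_Task 2 = (2 + 4·7 + 24)/6 = 54/6 = 9
te_Task 3 = (2 + 4·7 + 12)/6 = 42/6 = 7
te_Task 4 = (11 + 4·14 + 23)/6 = 90/6 = 15
te_Task 5 = (3 + 4·4 + 17)/6 = 36/6 = 6
te_Task 6 = (2 + 4·7 + 24)/6 = 54/6 = 9
te_Task 7 = (5 + 4·8 + 17)/6 = 54/6 = 9
te_Task 8 = (1 + 4·4 + 13)/6 = 30/6 = 5
te_Task 9 = (7 + 4·10 + 13)/6 = 60/6 = 10
te_Task 10 = (5 + 4·9 + 25)/6 = 66/6 = 11

Forward pass:
ES_Task 1 = 0; EF_Task 1 = 5
ES_Task 2 = 0; EF_Task 2 = 9
ES_Task 3 = 9; EF_Task 3 = 9+7 = 16
ES_Task 4 = 9; EF_Task 4 = 9+15 = 24
ES_Task 5 = 24; EF_Task 5 = 24+6 = 30
ES_Task 6 = max(EF_Task 3=16, EF_Task 4=24) = 24; EF_Task 6 = 24+9 = 33
ES_Task 7 = 5; EF_Task 7 = 5+9 = 14
ES_Task 8 = max(EF_Task 1=5, EF_Task 3=16) = 16; EF_Task 8 = 16+5 = 21
ES_Task 9 = 16; EF_Task 9 = 16+10 = 26
ES_Task 10 = max(EF_Task 5=30, EF_Task 6=33, EF_Task 7=14, EF_Task 8=21, EF_Task 9=26) = 33; EF_Task 10 = 33+11 = 44
Expected project duration μ = 44 hours. Critical path: Task 2 → Task 4 → Task 6 → Task 10.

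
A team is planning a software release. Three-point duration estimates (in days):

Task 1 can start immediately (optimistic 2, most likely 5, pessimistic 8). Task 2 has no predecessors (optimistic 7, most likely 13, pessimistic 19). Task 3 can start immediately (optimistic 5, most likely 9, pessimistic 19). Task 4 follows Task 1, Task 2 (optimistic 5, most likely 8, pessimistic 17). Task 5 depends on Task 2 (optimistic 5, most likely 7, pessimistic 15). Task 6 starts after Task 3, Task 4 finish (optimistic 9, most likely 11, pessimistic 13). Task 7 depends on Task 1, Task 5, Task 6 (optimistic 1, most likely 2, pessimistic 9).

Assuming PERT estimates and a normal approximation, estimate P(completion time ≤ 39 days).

0.826

te_Task 1 = (2 + 4·5 + 8)/6 = 30/6 = 5; σ²_Task 1 = ((8−2)/6)² = 1.000
te_Task 2 = (7 + 4·13 + 19)/6 = 78/6 = 13; σ²_Task 2 = ((19−7)/6)² = 4.000
te_Task 3 = (5 + 4·9 + 19)/6 = 60/6 = 10; σ²_Task 3 = ((19−5)/6)² = 5.444
te_Task 4 = (5 + 4·8 + 17)/6 = 54/6 = 9; σ²_Task 4 = ((17−5)/6)² = 4.000
te_Task 5 = (5 + 4·7 + 15)/6 = 48/6 = 8; σ²_Task 5 = ((15−5)/6)² = 2.778
te_Task 6 = (9 + 4·11 + 13)/6 = 66/6 = 11; σ²_Task 6 = ((13−9)/6)² = 0.444
te_Task 7 = (1 + 4·2 + 9)/6 = 18/6 = 3; σ²_Task 7 = ((9−1)/6)² = 1.778

Forward pass:
ES_Task 1 = 0; EF_Task 1 = 5
ES_Task 2 = 0; EF_Task 2 = 13
ES_Task 3 = 0; EF_Task 3 = 10
ES_Task 4 = max(EF_Task 1=5, EF_Task 2=13) = 13; EF_Task 4 = 13+9 = 22
ES_Task 5 = 13; EF_Task 5 = 13+8 = 21
ES_Task 6 = max(EF_Task 3=10, EF_Task 4=22) = 22; EF_Task 6 = 22+11 = 33
ES_Task 7 = max(EF_Task 1=5, EF_Task 5=21, EF_Task 6=33) = 33; EF_Task 7 = 33+3 = 36
Expected project duration μ = 36 days. Critical path: Task 2 → Task 4 → Task 6 → Task 7.

Variance along critical path = 4.000 + 4.000 + 0.444 + 1.778 = 10.222; σ = √10.222 = 3.197 days.
Z = (39 − 36) / 3.197 = 0.938
P(T ≤ 39) = Φ(0.938) ≈ 0.826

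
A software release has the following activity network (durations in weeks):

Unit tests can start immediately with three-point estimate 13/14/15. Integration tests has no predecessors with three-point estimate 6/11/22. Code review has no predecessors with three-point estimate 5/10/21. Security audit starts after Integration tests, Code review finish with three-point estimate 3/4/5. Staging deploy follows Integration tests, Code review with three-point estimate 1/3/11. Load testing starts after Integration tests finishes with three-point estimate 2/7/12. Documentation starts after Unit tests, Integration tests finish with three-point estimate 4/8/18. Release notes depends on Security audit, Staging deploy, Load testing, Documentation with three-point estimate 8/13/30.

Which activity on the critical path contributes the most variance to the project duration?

te_Unit tests = (13 + 4·14 + 15)/6 = 84/6 = 14; σ²_Unit tests = ((15−13)/6)² = 0.111
te_Integration tests = (6 + 4·11 + 22)/6 = 72/6 = 12; σ²_Integration tests = ((22−6)/6)² = 7.111
te_Code review = (5 + 4·10 + 21)/6 = 66/6 = 11; σ²_Code review = ((21−5)/6)² = 7.111
te_Security audit = (3 + 4·4 + 5)/6 = 24/6 = 4; σ²_Security audit = ((5−3)/6)² = 0.111
te_Staging deploy = (1 + 4·3 + 11)/6 = 24/6 = 4; σ²_Staging deploy = ((11−1)/6)² = 2.778
te_Load testing = (2 + 4·7 + 12)/6 = 42/6 = 7; σ²_Load testing = ((12−2)/6)² = 2.778
te_Documentation = (4 + 4·8 + 18)/6 = 54/6 = 9; σ²_Documentation = ((18−4)/6)² = 5.444
te_Release notes = (8 + 4·13 + 30)/6 = 90/6 = 15; σ²_Release notes = ((30−8)/6)² = 13.444

Forward pass:
ES_Unit tests = 0; EF_Unit tests = 14
ES_Integration tests = 0; EF_Integration tests = 12
ES_Code review = 0; EF_Code review = 11
ES_Security audit = max(EF_Integration tests=12, EF_Code review=11) = 12; EF_Security audit = 12+4 = 16
ES_Staging deploy = max(EF_Integration tests=12, EF_Code review=11) = 12; EF_Staging deploy = 12+4 = 16
ES_Load testing = 12; EF_Load testing = 12+7 = 19
ES_Documentation = max(EF_Unit tests=14, EF_Integration tests=12) = 14; EF_Documentation = 14+9 = 23
ES_Release notes = max(EF_Security audit=16, EF_Staging deploy=16, EF_Load testing=19, EF_Documentation=23) = 23; EF_Release notes = 23+15 = 38
Expected project duration μ = 38 weeks. Critical path: Unit tests → Documentation → Release notes.

Variances on critical path: σ²_Unit tests=0.111, σ²_Documentation=5.444, σ²_Release notes=13.444.
Largest is σ²_Release notes = 13.444.

Release notes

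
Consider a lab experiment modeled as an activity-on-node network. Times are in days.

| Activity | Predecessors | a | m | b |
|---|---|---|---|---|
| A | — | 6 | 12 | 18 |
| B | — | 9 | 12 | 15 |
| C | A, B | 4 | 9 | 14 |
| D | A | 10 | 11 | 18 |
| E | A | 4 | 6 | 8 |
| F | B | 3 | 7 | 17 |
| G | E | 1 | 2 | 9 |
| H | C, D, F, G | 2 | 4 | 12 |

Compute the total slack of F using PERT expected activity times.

4 days

te_A = (6 + 4·12 + 18)/6 = 72/6 = 12
te_B = (9 + 4·12 + 15)/6 = 72/6 = 12
te_C = (4 + 4·9 + 14)/6 = 54/6 = 9
te_D = (10 + 4·11 + 18)/6 = 72/6 = 12
te_E = (4 + 4·6 + 8)/6 = 36/6 = 6
te_F = (3 + 4·7 + 17)/6 = 48/6 = 8
te_G = (1 + 4·2 + 9)/6 = 18/6 = 3
te_H = (2 + 4·4 + 12)/6 = 30/6 = 5

Forward pass:
ES_A = 0; EF_A = 12
ES_B = 0; EF_B = 12
ES_C = max(EF_A=12, EF_B=12) = 12; EF_C = 12+9 = 21
ES_D = 12; EF_D = 12+12 = 24
ES_E = 12; EF_E = 12+6 = 18
ES_F = 12; EF_F = 12+8 = 20
ES_G = 18; EF_G = 18+3 = 21
ES_H = max(EF_C=21, EF_D=24, EF_F=20, EF_G=21) = 24; EF_H = 24+5 = 29
Expected project duration μ = 29 days. Critical path: A → D → H.

Backward pass:
LF_H = 29; LS_H = 29−5 = 24
LF_G = LS_H = 24; LS_G = 24−3 = 21
LF_F = LS_H = 24; LS_F = 24−8 = 16
LF_E = LS_G = 21; LS_E = 21−6 = 15
LF_D = LS_H = 24; LS_D = 24−12 = 12
LF_C = LS_H = 24; LS_C = 24−9 = 15
LF_B = min(LS_C=15, LS_F=16) = 15; LS_B = 15−12 = 3
LF_A = min(LS_C=15, LS_D=12, LS_E=15) = 12; LS_A = 12−12 = 0
Slack_F = LS_F − ES_F = 16 − 12 = 4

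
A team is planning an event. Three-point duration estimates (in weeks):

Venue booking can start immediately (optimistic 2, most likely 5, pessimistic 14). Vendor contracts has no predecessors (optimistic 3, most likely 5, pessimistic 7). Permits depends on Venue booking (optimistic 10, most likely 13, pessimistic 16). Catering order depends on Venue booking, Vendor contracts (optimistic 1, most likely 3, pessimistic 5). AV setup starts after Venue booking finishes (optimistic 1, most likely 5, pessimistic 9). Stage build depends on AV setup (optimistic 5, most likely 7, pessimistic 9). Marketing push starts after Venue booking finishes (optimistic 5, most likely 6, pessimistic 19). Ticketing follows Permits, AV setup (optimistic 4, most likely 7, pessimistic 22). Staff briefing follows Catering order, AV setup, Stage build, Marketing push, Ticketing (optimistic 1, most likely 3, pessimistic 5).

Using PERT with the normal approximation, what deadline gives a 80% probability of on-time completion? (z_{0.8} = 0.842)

34.2 weeks

te_Venue booking = (2 + 4·5 + 14)/6 = 36/6 = 6; σ²_Venue booking = ((14−2)/6)² = 4.000
te_Vendor contracts = (3 + 4·5 + 7)/6 = 30/6 = 5; σ²_Vendor contracts = ((7−3)/6)² = 0.444
te_Permits = (10 + 4·13 + 16)/6 = 78/6 = 13; σ²_Permits = ((16−10)/6)² = 1.000
te_Catering order = (1 + 4·3 + 5)/6 = 18/6 = 3; σ²_Catering order = ((5−1)/6)² = 0.444
te_AV setup = (1 + 4·5 + 9)/6 = 30/6 = 5; σ²_AV setup = ((9−1)/6)² = 1.778
te_Stage build = (5 + 4·7 + 9)/6 = 42/6 = 7; σ²_Stage build = ((9−5)/6)² = 0.444
te_Marketing push = (5 + 4·6 + 19)/6 = 48/6 = 8; σ²_Marketing push = ((19−5)/6)² = 5.444
te_Ticketing = (4 + 4·7 + 22)/6 = 54/6 = 9; σ²_Ticketing = ((22−4)/6)² = 9.000
te_Staff briefing = (1 + 4·3 + 5)/6 = 18/6 = 3; σ²_Staff briefing = ((5−1)/6)² = 0.444

Forward pass:
ES_Venue booking = 0; EF_Venue booking = 6
ES_Vendor contracts = 0; EF_Vendor contracts = 5
ES_Permits = 6; EF_Permits = 6+13 = 19
ES_Catering order = max(EF_Venue booking=6, EF_Vendor contracts=5) = 6; EF_Catering order = 6+3 = 9
ES_AV setup = 6; EF_AV setup = 6+5 = 11
ES_Stage build = 11; EF_Stage build = 11+7 = 18
ES_Marketing push = 6; EF_Marketing push = 6+8 = 14
ES_Ticketing = max(EF_Permits=19, EF_AV setup=11) = 19; EF_Ticketing = 19+9 = 28
ES_Staff briefing = max(EF_Catering order=9, EF_AV setup=11, EF_Stage build=18, EF_Marketing push=14, EF_Ticketing=28) = 28; EF_Staff briefing = 28+3 = 31
Expected project duration μ = 31 weeks. Critical path: Venue booking → Permits → Ticketing → Staff briefing.

Variance along critical path = 4.000 + 1.000 + 9.000 + 0.444 = 14.444; σ = 3.801 weeks.
D = μ + z·σ = 31 + 0.842·3.801 = 34.2 weeks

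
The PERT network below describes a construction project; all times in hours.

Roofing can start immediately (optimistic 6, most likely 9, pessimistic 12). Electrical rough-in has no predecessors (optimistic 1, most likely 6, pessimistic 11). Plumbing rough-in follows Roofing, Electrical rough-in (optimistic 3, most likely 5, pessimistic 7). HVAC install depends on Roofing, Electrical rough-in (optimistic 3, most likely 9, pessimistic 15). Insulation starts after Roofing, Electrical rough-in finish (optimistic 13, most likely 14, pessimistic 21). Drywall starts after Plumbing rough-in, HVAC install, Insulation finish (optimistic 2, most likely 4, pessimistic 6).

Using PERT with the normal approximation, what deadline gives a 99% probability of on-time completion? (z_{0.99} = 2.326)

32.2 hours

te_Roofing = (6 + 4·9 + 12)/6 = 54/6 = 9; σ²_Roofing = ((12−6)/6)² = 1.000
te_Electrical rough-in = (1 + 4·6 + 11)/6 = 36/6 = 6; σ²_Electrical rough-in = ((11−1)/6)² = 2.778
te_Plumbing rough-in = (3 + 4·5 + 7)/6 = 30/6 = 5; σ²_Plumbing rough-in = ((7−3)/6)² = 0.444
te_HVAC install = (3 + 4·9 + 15)/6 = 54/6 = 9; σ²_HVAC install = ((15−3)/6)² = 4.000
te_Insulation = (13 + 4·14 + 21)/6 = 90/6 = 15; σ²_Insulation = ((21−13)/6)² = 1.778
te_Drywall = (2 + 4·4 + 6)/6 = 24/6 = 4; σ²_Drywall = ((6−2)/6)² = 0.444

Forward pass:
ES_Roofing = 0; EF_Roofing = 9
ES_Electrical rough-in = 0; EF_Electrical rough-in = 6
ES_Plumbing rough-in = max(EF_Roofing=9, EF_Electrical rough-in=6) = 9; EF_Plumbing rough-in = 9+5 = 14
ES_HVAC install = max(EF_Roofing=9, EF_Electrical rough-in=6) = 9; EF_HVAC install = 9+9 = 18
ES_Insulation = max(EF_Roofing=9, EF_Electrical rough-in=6) = 9; EF_Insulation = 9+15 = 24
ES_Drywall = max(EF_Plumbing rough-in=14, EF_HVAC install=18, EF_Insulation=24) = 24; EF_Drywall = 24+4 = 28
Expected project duration μ = 28 hours. Critical path: Roofing → Insulation → Drywall.

Variance along critical path = 1.000 + 1.778 + 0.444 = 3.222; σ = 1.795 hours.
D = μ + z·σ = 28 + 2.326·1.795 = 32.2 hours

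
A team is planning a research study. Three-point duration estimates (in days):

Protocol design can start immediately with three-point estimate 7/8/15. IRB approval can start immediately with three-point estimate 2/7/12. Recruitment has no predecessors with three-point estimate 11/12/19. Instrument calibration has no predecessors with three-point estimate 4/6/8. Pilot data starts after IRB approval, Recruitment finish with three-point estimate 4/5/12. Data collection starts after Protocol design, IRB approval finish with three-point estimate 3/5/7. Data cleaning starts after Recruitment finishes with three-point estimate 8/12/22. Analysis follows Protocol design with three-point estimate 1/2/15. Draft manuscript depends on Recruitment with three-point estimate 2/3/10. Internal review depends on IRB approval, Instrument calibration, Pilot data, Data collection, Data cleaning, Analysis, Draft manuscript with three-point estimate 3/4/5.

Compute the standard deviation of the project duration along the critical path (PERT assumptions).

te_Protocol design = (7 + 4·8 + 15)/6 = 54/6 = 9; σ²_Protocol design = ((15−7)/6)² = 1.778
te_IRB approval = (2 + 4·7 + 12)/6 = 42/6 = 7; σ²_IRB approval = ((12−2)/6)² = 2.778
te_Recruitment = (11 + 4·12 + 19)/6 = 78/6 = 13; σ²_Recruitment = ((19−11)/6)² = 1.778
te_Instrument calibration = (4 + 4·6 + 8)/6 = 36/6 = 6; σ²_Instrument calibration = ((8−4)/6)² = 0.444
te_Pilot data = (4 + 4·5 + 12)/6 = 36/6 = 6; σ²_Pilot data = ((12−4)/6)² = 1.778
te_Data collection = (3 + 4·5 + 7)/6 = 30/6 = 5; σ²_Data collection = ((7−3)/6)² = 0.444
te_Data cleaning = (8 + 4·12 + 22)/6 = 78/6 = 13; σ²_Data cleaning = ((22−8)/6)² = 5.444
te_Analysis = (1 + 4·2 + 15)/6 = 24/6 = 4; σ²_Analysis = ((15−1)/6)² = 5.444
te_Draft manuscript = (2 + 4·3 + 10)/6 = 24/6 = 4; σ²_Draft manuscript = ((10−2)/6)² = 1.778
te_Internal review = (3 + 4·4 + 5)/6 = 24/6 = 4; σ²_Internal review = ((5−3)/6)² = 0.111

Forward pass:
ES_Protocol design = 0; EF_Protocol design = 9
ES_IRB approval = 0; EF_IRB approval = 7
ES_Recruitment = 0; EF_Recruitment = 13
ES_Instrument calibration = 0; EF_Instrument calibration = 6
ES_Pilot data = max(EF_IRB approval=7, EF_Recruitment=13) = 13; EF_Pilot data = 13+6 = 19
ES_Data collection = max(EF_Protocol design=9, EF_IRB approval=7) = 9; EF_Data collection = 9+5 = 14
ES_Data cleaning = 13; EF_Data cleaning = 13+13 = 26
ES_Analysis = 9; EF_Analysis = 9+4 = 13
ES_Draft manuscript = 13; EF_Draft manuscript = 13+4 = 17
ES_Internal review = max(EF_IRB approval=7, EF_Instrument calibration=6, EF_Pilot data=19, EF_Data collection=14, EF_Data cleaning=26, EF_Analysis=13, EF_Draft manuscript=17) = 26; EF_Internal review = 26+4 = 30
Expected project duration μ = 30 days. Critical path: Recruitment → Data cleaning → Internal review.

Variance along critical path = 1.778 + 5.444 + 0.111 = 7.333
σ = √7.333 = 2.708 days

2.71 days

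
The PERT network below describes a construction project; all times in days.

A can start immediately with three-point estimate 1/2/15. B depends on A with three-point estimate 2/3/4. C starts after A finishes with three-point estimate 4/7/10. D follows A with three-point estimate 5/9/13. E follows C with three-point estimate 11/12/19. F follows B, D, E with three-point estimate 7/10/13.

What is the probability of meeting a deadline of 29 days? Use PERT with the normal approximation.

te_A = (1 + 4·2 + 15)/6 = 24/6 = 4; σ²_A = ((15−1)/6)² = 5.444
te_B = (2 + 4·3 + 4)/6 = 18/6 = 3; σ²_B = ((4−2)/6)² = 0.111
te_C = (4 + 4·7 + 10)/6 = 42/6 = 7; σ²_C = ((10−4)/6)² = 1.000
te_D = (5 + 4·9 + 13)/6 = 54/6 = 9; σ²_D = ((13−5)/6)² = 1.778
te_E = (11 + 4·12 + 19)/6 = 78/6 = 13; σ²_E = ((19−11)/6)² = 1.778
te_F = (7 + 4·10 + 13)/6 = 60/6 = 10; σ²_F = ((13−7)/6)² = 1.000

Forward pass:
ES_A = 0; EF_A = 4
ES_B = 4; EF_B = 4+3 = 7
ES_C = 4; EF_C = 4+7 = 11
ES_D = 4; EF_D = 4+9 = 13
ES_E = 11; EF_E = 11+13 = 24
ES_F = max(EF_B=7, EF_D=13, EF_E=24) = 24; EF_F = 24+10 = 34
Expected project duration μ = 34 days. Critical path: A → C → E → F.

Variance along critical path = 5.444 + 1.000 + 1.778 + 1.000 = 9.222; σ = √9.222 = 3.037 days.
Z = (29 − 34) / 3.037 = -1.646
P(T ≤ 29) = Φ(-1.646) ≈ 0.050

0.050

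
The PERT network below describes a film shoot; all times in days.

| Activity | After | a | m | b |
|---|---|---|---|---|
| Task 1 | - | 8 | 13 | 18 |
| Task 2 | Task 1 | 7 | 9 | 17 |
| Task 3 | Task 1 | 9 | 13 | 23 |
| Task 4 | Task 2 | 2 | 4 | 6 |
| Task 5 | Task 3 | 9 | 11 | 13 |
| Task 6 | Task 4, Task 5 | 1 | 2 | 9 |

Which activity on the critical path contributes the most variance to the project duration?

Task 3

te_Task 1 = (8 + 4·13 + 18)/6 = 78/6 = 13; σ²_Task 1 = ((18−8)/6)² = 2.778
te_Task 2 = (7 + 4·9 + 17)/6 = 60/6 = 10; σ²_Task 2 = ((17−7)/6)² = 2.778
te_Task 3 = (9 + 4·13 + 23)/6 = 84/6 = 14; σ²_Task 3 = ((23−9)/6)² = 5.444
te_Task 4 = (2 + 4·4 + 6)/6 = 24/6 = 4; σ²_Task 4 = ((6−2)/6)² = 0.444
te_Task 5 = (9 + 4·11 + 13)/6 = 66/6 = 11; σ²_Task 5 = ((13−9)/6)² = 0.444
te_Task 6 = (1 + 4·2 + 9)/6 = 18/6 = 3; σ²_Task 6 = ((9−1)/6)² = 1.778

Forward pass:
ES_Task 1 = 0; EF_Task 1 = 13
ES_Task 2 = 13; EF_Task 2 = 13+10 = 23
ES_Task 3 = 13; EF_Task 3 = 13+14 = 27
ES_Task 4 = 23; EF_Task 4 = 23+4 = 27
ES_Task 5 = 27; EF_Task 5 = 27+11 = 38
ES_Task 6 = max(EF_Task 4=27, EF_Task 5=38) = 38; EF_Task 6 = 38+3 = 41
Expected project duration μ = 41 days. Critical path: Task 1 → Task 3 → Task 5 → Task 6.

Variances on critical path: σ²_Task 1=2.778, σ²_Task 3=5.444, σ²_Task 5=0.444, σ²_Task 6=1.778.
Largest is σ²_Task 3 = 5.444.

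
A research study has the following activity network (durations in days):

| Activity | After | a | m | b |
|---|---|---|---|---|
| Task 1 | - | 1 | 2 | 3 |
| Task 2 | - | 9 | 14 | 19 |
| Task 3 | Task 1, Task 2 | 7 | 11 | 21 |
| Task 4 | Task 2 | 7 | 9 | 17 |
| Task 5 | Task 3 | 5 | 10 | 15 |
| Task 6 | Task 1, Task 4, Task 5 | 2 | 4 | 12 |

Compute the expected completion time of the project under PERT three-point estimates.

41 days

te_Task 1 = (1 + 4·2 + 3)/6 = 12/6 = 2
te_Task 2 = (9 + 4·14 + 19)/6 = 84/6 = 14
te_Task 3 = (7 + 4·11 + 21)/6 = 72/6 = 12
te_Task 4 = (7 + 4·9 + 17)/6 = 60/6 = 10
te_Task 5 = (5 + 4·10 + 15)/6 = 60/6 = 10
te_Task 6 = (2 + 4·4 + 12)/6 = 30/6 = 5

Forward pass:
ES_Task 1 = 0; EF_Task 1 = 2
ES_Task 2 = 0; EF_Task 2 = 14
ES_Task 3 = max(EF_Task 1=2, EF_Task 2=14) = 14; EF_Task 3 = 14+12 = 26
ES_Task 4 = 14; EF_Task 4 = 14+10 = 24
ES_Task 5 = 26; EF_Task 5 = 26+10 = 36
ES_Task 6 = max(EF_Task 1=2, EF_Task 4=24, EF_Task 5=36) = 36; EF_Task 6 = 36+5 = 41
Expected project duration μ = 41 days. Critical path: Task 2 → Task 3 → Task 5 → Task 6.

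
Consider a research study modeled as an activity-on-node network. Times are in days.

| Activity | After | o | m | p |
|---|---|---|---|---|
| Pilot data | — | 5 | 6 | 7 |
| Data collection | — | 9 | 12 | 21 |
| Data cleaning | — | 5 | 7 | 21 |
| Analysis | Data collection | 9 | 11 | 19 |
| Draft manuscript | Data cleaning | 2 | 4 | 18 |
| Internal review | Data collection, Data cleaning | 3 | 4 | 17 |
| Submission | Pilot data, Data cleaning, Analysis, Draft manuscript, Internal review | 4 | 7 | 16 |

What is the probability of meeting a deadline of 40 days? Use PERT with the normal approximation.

0.984

te_Pilot data = (5 + 4·6 + 7)/6 = 36/6 = 6; σ²_Pilot data = ((7−5)/6)² = 0.111
te_Data collection = (9 + 4·12 + 21)/6 = 78/6 = 13; σ²_Data collection = ((21−9)/6)² = 4.000
te_Data cleaning = (5 + 4·7 + 21)/6 = 54/6 = 9; σ²_Data cleaning = ((21−5)/6)² = 7.111
te_Analysis = (9 + 4·11 + 19)/6 = 72/6 = 12; σ²_Analysis = ((19−9)/6)² = 2.778
te_Draft manuscript = (2 + 4·4 + 18)/6 = 36/6 = 6; σ²_Draft manuscript = ((18−2)/6)² = 7.111
te_Internal review = (3 + 4·4 + 17)/6 = 36/6 = 6; σ²_Internal review = ((17−3)/6)² = 5.444
te_Submission = (4 + 4·7 + 16)/6 = 48/6 = 8; σ²_Submission = ((16−4)/6)² = 4.000

Forward pass:
ES_Pilot data = 0; EF_Pilot data = 6
ES_Data collection = 0; EF_Data collection = 13
ES_Data cleaning = 0; EF_Data cleaning = 9
ES_Analysis = 13; EF_Analysis = 13+12 = 25
ES_Draft manuscript = 9; EF_Draft manuscript = 9+6 = 15
ES_Internal review = max(EF_Data collection=13, EF_Data cleaning=9) = 13; EF_Internal review = 13+6 = 19
ES_Submission = max(EF_Pilot data=6, EF_Data cleaning=9, EF_Analysis=25, EF_Draft manuscript=15, EF_Internal review=19) = 25; EF_Submission = 25+8 = 33
Expected project duration μ = 33 days. Critical path: Data collection → Analysis → Submission.

Variance along critical path = 4.000 + 2.778 + 4.000 = 10.778; σ = √10.778 = 3.283 days.
Z = (40 − 33) / 3.283 = 2.132
P(T ≤ 40) = Φ(2.132) ≈ 0.984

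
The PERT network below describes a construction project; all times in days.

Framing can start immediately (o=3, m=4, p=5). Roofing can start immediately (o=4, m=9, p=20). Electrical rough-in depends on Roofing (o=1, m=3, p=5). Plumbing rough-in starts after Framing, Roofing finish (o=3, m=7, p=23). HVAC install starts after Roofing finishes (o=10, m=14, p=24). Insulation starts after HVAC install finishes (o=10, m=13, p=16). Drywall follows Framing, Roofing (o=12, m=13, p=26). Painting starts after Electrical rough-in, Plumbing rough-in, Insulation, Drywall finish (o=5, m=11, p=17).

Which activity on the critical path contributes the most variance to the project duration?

te_Framing = (3 + 4·4 + 5)/6 = 24/6 = 4; σ²_Framing = ((5−3)/6)² = 0.111
te_Roofing = (4 + 4·9 + 20)/6 = 60/6 = 10; σ²_Roofing = ((20−4)/6)² = 7.111
te_Electrical rough-in = (1 + 4·3 + 5)/6 = 18/6 = 3; σ²_Electrical rough-in = ((5−1)/6)² = 0.444
te_Plumbing rough-in = (3 + 4·7 + 23)/6 = 54/6 = 9; σ²_Plumbing rough-in = ((23−3)/6)² = 11.111
te_HVAC install = (10 + 4·14 + 24)/6 = 90/6 = 15; σ²_HVAC install = ((24−10)/6)² = 5.444
te_Insulation = (10 + 4·13 + 16)/6 = 78/6 = 13; σ²_Insulation = ((16−10)/6)² = 1.000
te_Drywall = (12 + 4·13 + 26)/6 = 90/6 = 15; σ²_Drywall = ((26−12)/6)² = 5.444
te_Painting = (5 + 4·11 + 17)/6 = 66/6 = 11; σ²_Painting = ((17−5)/6)² = 4.000

Forward pass:
ES_Framing = 0; EF_Framing = 4
ES_Roofing = 0; EF_Roofing = 10
ES_Electrical rough-in = 10; EF_Electrical rough-in = 10+3 = 13
ES_Plumbing rough-in = max(EF_Framing=4, EF_Roofing=10) = 10; EF_Plumbing rough-in = 10+9 = 19
ES_HVAC install = 10; EF_HVAC install = 10+15 = 25
ES_Insulation = 25; EF_Insulation = 25+13 = 38
ES_Drywall = max(EF_Framing=4, EF_Roofing=10) = 10; EF_Drywall = 10+15 = 25
ES_Painting = max(EF_Electrical rough-in=13, EF_Plumbing rough-in=19, EF_Insulation=38, EF_Drywall=25) = 38; EF_Painting = 38+11 = 49
Expected project duration μ = 49 days. Critical path: Roofing → HVAC install → Insulation → Painting.

Variances on critical path: σ²_Roofing=7.111, σ²_HVAC install=5.444, σ²_Insulation=1.000, σ²_Painting=4.000.
Largest is σ²_Roofing = 7.111.

Roofing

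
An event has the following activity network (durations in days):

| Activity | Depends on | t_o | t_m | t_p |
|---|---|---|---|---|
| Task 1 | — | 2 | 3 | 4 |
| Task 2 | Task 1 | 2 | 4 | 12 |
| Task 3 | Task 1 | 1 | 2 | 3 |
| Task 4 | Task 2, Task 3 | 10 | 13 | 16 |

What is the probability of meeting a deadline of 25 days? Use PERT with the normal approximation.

te_Task 1 = (2 + 4·3 + 4)/6 = 18/6 = 3; σ²_Task 1 = ((4−2)/6)² = 0.111
te_Task 2 = (2 + 4·4 + 12)/6 = 30/6 = 5; σ²_Task 2 = ((12−2)/6)² = 2.778
te_Task 3 = (1 + 4·2 + 3)/6 = 12/6 = 2; σ²_Task 3 = ((3−1)/6)² = 0.111
te_Task 4 = (10 + 4·13 + 16)/6 = 78/6 = 13; σ²_Task 4 = ((16−10)/6)² = 1.000

Forward pass:
ES_Task 1 = 0; EF_Task 1 = 3
ES_Task 2 = 3; EF_Task 2 = 3+5 = 8
ES_Task 3 = 3; EF_Task 3 = 3+2 = 5
ES_Task 4 = max(EF_Task 2=8, EF_Task 3=5) = 8; EF_Task 4 = 8+13 = 21
Expected project duration μ = 21 days. Critical path: Task 1 → Task 2 → Task 4.

Variance along critical path = 0.111 + 2.778 + 1.000 = 3.889; σ = √3.889 = 1.972 days.
Z = (25 − 21) / 1.972 = 2.028
P(T ≤ 25) = Φ(2.028) ≈ 0.979

0.979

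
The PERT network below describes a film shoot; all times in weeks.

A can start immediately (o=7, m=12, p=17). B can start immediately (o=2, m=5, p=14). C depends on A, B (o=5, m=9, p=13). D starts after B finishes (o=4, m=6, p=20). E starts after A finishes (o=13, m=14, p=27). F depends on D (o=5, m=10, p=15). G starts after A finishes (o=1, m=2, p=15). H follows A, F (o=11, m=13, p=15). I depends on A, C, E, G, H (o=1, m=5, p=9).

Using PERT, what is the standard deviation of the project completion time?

4.01 weeks

te_A = (7 + 4·12 + 17)/6 = 72/6 = 12; σ²_A = ((17−7)/6)² = 2.778
te_B = (2 + 4·5 + 14)/6 = 36/6 = 6; σ²_B = ((14−2)/6)² = 4.000
te_C = (5 + 4·9 + 13)/6 = 54/6 = 9; σ²_C = ((13−5)/6)² = 1.778
te_D = (4 + 4·6 + 20)/6 = 48/6 = 8; σ²_D = ((20−4)/6)² = 7.111
te_E = (13 + 4·14 + 27)/6 = 96/6 = 16; σ²_E = ((27−13)/6)² = 5.444
te_F = (5 + 4·10 + 15)/6 = 60/6 = 10; σ²_F = ((15−5)/6)² = 2.778
te_G = (1 + 4·2 + 15)/6 = 24/6 = 4; σ²_G = ((15−1)/6)² = 5.444
te_H = (11 + 4·13 + 15)/6 = 78/6 = 13; σ²_H = ((15−11)/6)² = 0.444
te_I = (1 + 4·5 + 9)/6 = 30/6 = 5; σ²_I = ((9−1)/6)² = 1.778

Forward pass:
ES_A = 0; EF_A = 12
ES_B = 0; EF_B = 6
ES_C = max(EF_A=12, EF_B=6) = 12; EF_C = 12+9 = 21
ES_D = 6; EF_D = 6+8 = 14
ES_E = 12; EF_E = 12+16 = 28
ES_F = 14; EF_F = 14+10 = 24
ES_G = 12; EF_G = 12+4 = 16
ES_H = max(EF_A=12, EF_F=24) = 24; EF_H = 24+13 = 37
ES_I = max(EF_A=12, EF_C=21, EF_E=28, EF_G=16, EF_H=37) = 37; EF_I = 37+5 = 42
Expected project duration μ = 42 weeks. Critical path: B → D → F → H → I.

Variance along critical path = 4.000 + 7.111 + 2.778 + 0.444 + 1.778 = 16.111
σ = √16.111 = 4.014 weeks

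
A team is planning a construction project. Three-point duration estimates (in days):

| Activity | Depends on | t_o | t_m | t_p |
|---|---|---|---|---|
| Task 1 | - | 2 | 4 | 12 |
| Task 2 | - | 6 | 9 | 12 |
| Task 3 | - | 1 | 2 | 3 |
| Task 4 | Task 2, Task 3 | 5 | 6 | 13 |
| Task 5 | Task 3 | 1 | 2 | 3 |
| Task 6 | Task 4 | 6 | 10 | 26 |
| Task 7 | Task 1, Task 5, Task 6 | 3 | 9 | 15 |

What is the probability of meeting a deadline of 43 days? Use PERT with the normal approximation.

0.922

te_Task 1 = (2 + 4·4 + 12)/6 = 30/6 = 5; σ²_Task 1 = ((12−2)/6)² = 2.778
te_Task 2 = (6 + 4·9 + 12)/6 = 54/6 = 9; σ²_Task 2 = ((12−6)/6)² = 1.000
te_Task 3 = (1 + 4·2 + 3)/6 = 12/6 = 2; σ²_Task 3 = ((3−1)/6)² = 0.111
te_Task 4 = (5 + 4·6 + 13)/6 = 42/6 = 7; σ²_Task 4 = ((13−5)/6)² = 1.778
te_Task 5 = (1 + 4·2 + 3)/6 = 12/6 = 2; σ²_Task 5 = ((3−1)/6)² = 0.111
te_Task 6 = (6 + 4·10 + 26)/6 = 72/6 = 12; σ²_Task 6 = ((26−6)/6)² = 11.111
te_Task 7 = (3 + 4·9 + 15)/6 = 54/6 = 9; σ²_Task 7 = ((15−3)/6)² = 4.000

Forward pass:
ES_Task 1 = 0; EF_Task 1 = 5
ES_Task 2 = 0; EF_Task 2 = 9
ES_Task 3 = 0; EF_Task 3 = 2
ES_Task 4 = max(EF_Task 2=9, EF_Task 3=2) = 9; EF_Task 4 = 9+7 = 16
ES_Task 5 = 2; EF_Task 5 = 2+2 = 4
ES_Task 6 = 16; EF_Task 6 = 16+12 = 28
ES_Task 7 = max(EF_Task 1=5, EF_Task 5=4, EF_Task 6=28) = 28; EF_Task 7 = 28+9 = 37
Expected project duration μ = 37 days. Critical path: Task 2 → Task 4 → Task 6 → Task 7.

Variance along critical path = 1.000 + 1.778 + 11.111 + 4.000 = 17.889; σ = √17.889 = 4.230 days.
Z = (43 − 37) / 4.230 = 1.419
P(T ≤ 43) = Φ(1.419) ≈ 0.922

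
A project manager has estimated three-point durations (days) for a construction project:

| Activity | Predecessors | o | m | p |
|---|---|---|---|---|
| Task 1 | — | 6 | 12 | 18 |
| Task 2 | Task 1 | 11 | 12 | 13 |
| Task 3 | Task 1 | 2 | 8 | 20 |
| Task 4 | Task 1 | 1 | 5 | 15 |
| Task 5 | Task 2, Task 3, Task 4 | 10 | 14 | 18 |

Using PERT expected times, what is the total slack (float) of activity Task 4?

6 days

te_Task 1 = (6 + 4·12 + 18)/6 = 72/6 = 12
te_Task 2 = (11 + 4·12 + 13)/6 = 72/6 = 12
te_Task 3 = (2 + 4·8 + 20)/6 = 54/6 = 9
te_Task 4 = (1 + 4·5 + 15)/6 = 36/6 = 6
te_Task 5 = (10 + 4·14 + 18)/6 = 84/6 = 14

Forward pass:
ES_Task 1 = 0; EF_Task 1 = 12
ES_Task 2 = 12; EF_Task 2 = 12+12 = 24
ES_Task 3 = 12; EF_Task 3 = 12+9 = 21
ES_Task 4 = 12; EF_Task 4 = 12+6 = 18
ES_Task 5 = max(EF_Task 2=24, EF_Task 3=21, EF_Task 4=18) = 24; EF_Task 5 = 24+14 = 38
Expected project duration μ = 38 days. Critical path: Task 1 → Task 2 → Task 5.

Backward pass:
LF_Task 5 = 38; LS_Task 5 = 38−14 = 24
LF_Task 4 = LS_Task 5 = 24; LS_Task 4 = 24−6 = 18
LF_Task 3 = LS_Task 5 = 24; LS_Task 3 = 24−9 = 15
LF_Task 2 = LS_Task 5 = 24; LS_Task 2 = 24−12 = 12
LF_Task 1 = min(LS_Task 2=12, LS_Task 3=15, LS_Task 4=18) = 12; LS_Task 1 = 12−12 = 0
Slack_Task 4 = LS_Task 4 − ES_Task 4 = 18 − 12 = 6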